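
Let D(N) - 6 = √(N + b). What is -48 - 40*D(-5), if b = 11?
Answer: -288 - 40*√6 ≈ -385.98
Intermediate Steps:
D(N) = 6 + √(11 + N) (D(N) = 6 + √(N + 11) = 6 + √(11 + N))
-48 - 40*D(-5) = -48 - 40*(6 + √(11 - 5)) = -48 - 40*(6 + √6) = -48 + (-240 - 40*√6) = -288 - 40*√6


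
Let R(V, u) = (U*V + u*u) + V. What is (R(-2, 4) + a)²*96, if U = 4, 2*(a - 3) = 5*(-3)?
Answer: 216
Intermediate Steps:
a = -9/2 (a = 3 + (5*(-3))/2 = 3 + (½)*(-15) = 3 - 15/2 = -9/2 ≈ -4.5000)
R(V, u) = u² + 5*V (R(V, u) = (4*V + u*u) + V = (4*V + u²) + V = (u² + 4*V) + V = u² + 5*V)
(R(-2, 4) + a)²*96 = ((4² + 5*(-2)) - 9/2)²*96 = ((16 - 10) - 9/2)²*96 = (6 - 9/2)²*96 = (3/2)²*96 = (9/4)*96 = 216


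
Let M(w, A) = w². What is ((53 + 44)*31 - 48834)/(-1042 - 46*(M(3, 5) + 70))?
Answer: 45827/4676 ≈ 9.8005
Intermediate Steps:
((53 + 44)*31 - 48834)/(-1042 - 46*(M(3, 5) + 70)) = ((53 + 44)*31 - 48834)/(-1042 - 46*(3² + 70)) = (97*31 - 48834)/(-1042 - 46*(9 + 70)) = (3007 - 48834)/(-1042 - 46*79) = -45827/(-1042 - 3634) = -45827/(-4676) = -45827*(-1/4676) = 45827/4676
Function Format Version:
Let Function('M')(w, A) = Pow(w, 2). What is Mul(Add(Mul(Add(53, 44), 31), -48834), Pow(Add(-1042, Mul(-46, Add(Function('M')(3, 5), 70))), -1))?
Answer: Rational(45827, 4676) ≈ 9.8005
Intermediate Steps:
Mul(Add(Mul(Add(53, 44), 31), -48834), Pow(Add(-1042, Mul(-46, Add(Function('M')(3, 5), 70))), -1)) = Mul(Add(Mul(Add(53, 44), 31), -48834), Pow(Add(-1042, Mul(-46, Add(Pow(3, 2), 70))), -1)) = Mul(Add(Mul(97, 31), -48834), Pow(Add(-1042, Mul(-46, Add(9, 70))), -1)) = Mul(Add(3007, -48834), Pow(Add(-1042, Mul(-46, 79)), -1)) = Mul(-45827, Pow(Add(-1042, -3634), -1)) = Mul(-45827, Pow(-4676, -1)) = Mul(-45827, Rational(-1, 4676)) = Rational(45827, 4676)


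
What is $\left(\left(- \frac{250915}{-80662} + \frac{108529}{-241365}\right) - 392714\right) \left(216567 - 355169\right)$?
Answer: $\frac{529854006303825018943}{9734491815} \approx 5.4431 \cdot 10^{10}$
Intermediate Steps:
$\left(\left(- \frac{250915}{-80662} + \frac{108529}{-241365}\right) - 392714\right) \left(216567 - 355169\right) = \left(\left(\left(-250915\right) \left(- \frac{1}{80662}\right) + 108529 \left(- \frac{1}{241365}\right)\right) - 392714\right) \left(-138602\right) = \left(\left(\frac{250915}{80662} - \frac{108529}{241365}\right) - 392714\right) \left(-138602\right) = \left(\frac{51807932777}{19468983630} - 392714\right) \left(-138602\right) = \left(- \frac{7645690629339043}{19468983630}\right) \left(-138602\right) = \frac{529854006303825018943}{9734491815}$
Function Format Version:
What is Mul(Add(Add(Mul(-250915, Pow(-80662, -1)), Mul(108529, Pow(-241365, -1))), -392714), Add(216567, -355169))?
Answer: Rational(529854006303825018943, 9734491815) ≈ 5.4431e+10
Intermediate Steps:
Mul(Add(Add(Mul(-250915, Pow(-80662, -1)), Mul(108529, Pow(-241365, -1))), -392714), Add(216567, -355169)) = Mul(Add(Add(Mul(-250915, Rational(-1, 80662)), Mul(108529, Rational(-1, 241365))), -392714), -138602) = Mul(Add(Add(Rational(250915, 80662), Rational(-108529, 241365)), -392714), -138602) = Mul(Add(Rational(51807932777, 19468983630), -392714), -138602) = Mul(Rational(-7645690629339043, 19468983630), -138602) = Rational(529854006303825018943, 9734491815)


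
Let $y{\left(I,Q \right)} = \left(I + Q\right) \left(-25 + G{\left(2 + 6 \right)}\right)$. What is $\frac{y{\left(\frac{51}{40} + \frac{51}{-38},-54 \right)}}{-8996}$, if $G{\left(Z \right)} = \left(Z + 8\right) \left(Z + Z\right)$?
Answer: $\frac{9492021}{6836960} \approx 1.3883$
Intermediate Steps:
$G{\left(Z \right)} = 2 Z \left(8 + Z\right)$ ($G{\left(Z \right)} = \left(8 + Z\right) 2 Z = 2 Z \left(8 + Z\right)$)
$y{\left(I,Q \right)} = 231 I + 231 Q$ ($y{\left(I,Q \right)} = \left(I + Q\right) \left(-25 + 2 \left(2 + 6\right) \left(8 + \left(2 + 6\right)\right)\right) = \left(I + Q\right) \left(-25 + 2 \cdot 8 \left(8 + 8\right)\right) = \left(I + Q\right) \left(-25 + 2 \cdot 8 \cdot 16\right) = \left(I + Q\right) \left(-25 + 256\right) = \left(I + Q\right) 231 = 231 I + 231 Q$)
$\frac{y{\left(\frac{51}{40} + \frac{51}{-38},-54 \right)}}{-8996} = \frac{231 \left(\frac{51}{40} + \frac{51}{-38}\right) + 231 \left(-54\right)}{-8996} = \left(231 \left(51 \cdot \frac{1}{40} + 51 \left(- \frac{1}{38}\right)\right) - 12474\right) \left(- \frac{1}{8996}\right) = \left(231 \left(\frac{51}{40} - \frac{51}{38}\right) - 12474\right) \left(- \frac{1}{8996}\right) = \left(231 \left(- \frac{51}{760}\right) - 12474\right) \left(- \frac{1}{8996}\right) = \left(- \frac{11781}{760} - 12474\right) \left(- \frac{1}{8996}\right) = \left(- \frac{9492021}{760}\right) \left(- \frac{1}{8996}\right) = \frac{9492021}{6836960}$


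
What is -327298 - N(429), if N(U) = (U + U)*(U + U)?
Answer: -1063462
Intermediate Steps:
N(U) = 4*U² (N(U) = (2*U)*(2*U) = 4*U²)
-327298 - N(429) = -327298 - 4*429² = -327298 - 4*184041 = -327298 - 1*736164 = -327298 - 736164 = -1063462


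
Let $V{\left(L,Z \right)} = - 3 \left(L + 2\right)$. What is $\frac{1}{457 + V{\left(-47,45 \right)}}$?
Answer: $\frac{1}{592} \approx 0.0016892$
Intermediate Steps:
$V{\left(L,Z \right)} = -6 - 3 L$ ($V{\left(L,Z \right)} = - 3 \left(2 + L\right) = -6 - 3 L$)
$\frac{1}{457 + V{\left(-47,45 \right)}} = \frac{1}{457 - -135} = \frac{1}{457 + \left(-6 + 141\right)} = \frac{1}{457 + 135} = \frac{1}{592}$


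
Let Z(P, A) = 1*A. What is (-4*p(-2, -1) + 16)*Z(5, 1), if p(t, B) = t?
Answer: 24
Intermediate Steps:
Z(P, A) = A
(-4*p(-2, -1) + 16)*Z(5, 1) = (-4*(-2) + 16)*1 = (8 + 16)*1 = 24*1 = 24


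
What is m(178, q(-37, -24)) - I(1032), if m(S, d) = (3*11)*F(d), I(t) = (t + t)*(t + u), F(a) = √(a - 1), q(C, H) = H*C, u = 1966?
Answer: -6187872 + 33*√887 ≈ -6.1869e+6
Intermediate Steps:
q(C, H) = C*H
F(a) = √(-1 + a)
I(t) = 2*t*(1966 + t) (I(t) = (t + t)*(t + 1966) = (2*t)*(1966 + t) = 2*t*(1966 + t))
m(S, d) = 33*√(-1 + d) (m(S, d) = (3*11)*√(-1 + d) = 33*√(-1 + d))
m(178, q(-37, -24)) - I(1032) = 33*√(-1 - 37*(-24)) - 2*1032*(1966 + 1032) = 33*√(-1 + 888) - 2*1032*2998 = 33*√887 - 1*6187872 = 33*√887 - 6187872 = -6187872 + 33*√887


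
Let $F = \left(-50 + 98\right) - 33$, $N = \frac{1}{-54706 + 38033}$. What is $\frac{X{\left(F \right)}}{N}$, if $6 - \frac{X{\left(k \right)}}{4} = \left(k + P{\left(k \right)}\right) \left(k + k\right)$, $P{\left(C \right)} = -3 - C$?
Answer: $-6402432$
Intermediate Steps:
$N = - \frac{1}{16673}$ ($N = \frac{1}{-16673} = - \frac{1}{16673} \approx -5.9977 \cdot 10^{-5}$)
$F = 15$ ($F = 48 - 33 = 15$)
$X{\left(k \right)} = 24 + 24 k$ ($X{\left(k \right)} = 24 - 4 \left(k - \left(3 + k\right)\right) \left(k + k\right) = 24 - 4 \left(- 3 \cdot 2 k\right) = 24 - 4 \left(- 6 k\right) = 24 + 24 k$)
$\frac{X{\left(F \right)}}{N} = \frac{24 + 24 \cdot 15}{- \frac{1}{16673}} = \left(24 + 360\right) \left(-16673\right) = 384 \left(-16673\right) = -6402432$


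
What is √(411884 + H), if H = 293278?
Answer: √705162 ≈ 839.74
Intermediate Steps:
√(411884 + H) = √(411884 + 293278) = √705162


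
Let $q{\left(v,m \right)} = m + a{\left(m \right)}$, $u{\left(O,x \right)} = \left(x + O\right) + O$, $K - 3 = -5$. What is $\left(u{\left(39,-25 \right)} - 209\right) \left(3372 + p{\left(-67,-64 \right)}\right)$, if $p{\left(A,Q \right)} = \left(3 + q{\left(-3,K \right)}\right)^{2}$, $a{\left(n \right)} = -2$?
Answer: $-526188$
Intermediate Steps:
$K = -2$ ($K = 3 - 5 = -2$)
$u{\left(O,x \right)} = x + 2 O$ ($u{\left(O,x \right)} = \left(O + x\right) + O = x + 2 O$)
$q{\left(v,m \right)} = -2 + m$ ($q{\left(v,m \right)} = m - 2 = -2 + m$)
$p{\left(A,Q \right)} = 1$ ($p{\left(A,Q \right)} = \left(3 - 4\right)^{2} = \left(-1\right)^{2} = 1$)
$\left(u{\left(39,-25 \right)} - 209\right) \left(3372 + p{\left(-67,-64 \right)}\right) = \left(\left(-25 + 2 \cdot 39\right) - 209\right) \left(3372 + 1\right) = \left(\left(-25 + 78\right) - 209\right) 3373 = \left(53 - 209\right) 3373 = \left(-156\right) 3373 = -526188$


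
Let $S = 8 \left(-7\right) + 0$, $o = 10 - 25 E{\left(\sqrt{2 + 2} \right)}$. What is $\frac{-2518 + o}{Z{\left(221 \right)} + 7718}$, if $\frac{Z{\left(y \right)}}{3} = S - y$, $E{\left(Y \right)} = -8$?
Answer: $- \frac{2308}{6887} \approx -0.33512$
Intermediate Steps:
$o = 210$ ($o = 10 - -200 = 10 + 200 = 210$)
$S = -56$ ($S = -56 + 0 = -56$)
$Z{\left(y \right)} = -168 - 3 y$ ($Z{\left(y \right)} = 3 \left(-56 - y\right) = -168 - 3 y$)
$\frac{-2518 + o}{Z{\left(221 \right)} + 7718} = \frac{-2518 + 210}{\left(-168 - 663\right) + 7718} = - \frac{2308}{\left(-168 - 663\right) + 7718} = - \frac{2308}{-831 + 7718} = - \frac{2308}{6887}$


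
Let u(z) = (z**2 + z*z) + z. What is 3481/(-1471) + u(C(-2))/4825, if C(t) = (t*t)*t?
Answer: -3323861/1419515 ≈ -2.3415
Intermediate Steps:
C(t) = t**3 (C(t) = t**2*t = t**3)
u(z) = z + 2*z**2 (u(z) = (z**2 + z**2) + z = 2*z**2 + z = z + 2*z**2)
3481/(-1471) + u(C(-2))/4825 = 3481/(-1471) + ((-2)**3*(1 + 2*(-2)**3))/4825 = 3481*(-1/1471) - 8*(1 + 2*(-8))*(1/4825) = -3481/1471 - 8*(1 - 16)*(1/4825) = -3481/1471 - 8*(-15)*(1/4825) = -3481/1471 + 120*(1/4825) = -3481/1471 + 24/965 = -3323861/1419515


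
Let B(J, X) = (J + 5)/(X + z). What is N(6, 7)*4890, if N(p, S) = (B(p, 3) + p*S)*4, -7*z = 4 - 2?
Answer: 17115000/19 ≈ 9.0079e+5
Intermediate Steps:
z = -2/7 (z = -(4 - 2)/7 = -⅐*2 = -2/7 ≈ -0.28571)
B(J, X) = (5 + J)/(-2/7 + X) (B(J, X) = (J + 5)/(X - 2/7) = (5 + J)/(-2/7 + X))
N(p, S) = 140/19 + 28*p/19 + 4*S*p (N(p, S) = (7*(5 + p)/(-2 + 7*3) + p*S)*4 = (7*(5 + p)/(-2 + 21) + S*p)*4 = (7*(5 + p)/19 + S*p)*4 = (7*(1/19)*(5 + p) + S*p)*4 = ((35/19 + 7*p/19) + S*p)*4 = (35/19 + 7*p/19 + S*p)*4 = 140/19 + 28*p/19 + 4*S*p)
N(6, 7)*4890 = (140/19 + (28/19)*6 + 4*7*6)*4890 = (140/19 + 168/19 + 168)*4890 = (3500/19)*4890 = 17115000/19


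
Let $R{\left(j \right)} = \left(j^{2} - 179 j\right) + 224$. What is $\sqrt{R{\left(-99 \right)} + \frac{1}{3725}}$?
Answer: $\frac{\sqrt{15399723799}}{745} \approx 166.57$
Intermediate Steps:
$R{\left(j \right)} = 224 + j^{2} - 179 j$
$\sqrt{R{\left(-99 \right)} + \frac{1}{3725}} = \sqrt{\left(224 + \left(-99\right)^{2} - -17721\right) + \frac{1}{3725}} = \sqrt{\left(224 + 9801 + 17721\right) + \frac{1}{3725}} = \sqrt{27746 + \frac{1}{3725}} = \sqrt{\frac{103353851}{3725}} = \frac{\sqrt{15399723799}}{745}$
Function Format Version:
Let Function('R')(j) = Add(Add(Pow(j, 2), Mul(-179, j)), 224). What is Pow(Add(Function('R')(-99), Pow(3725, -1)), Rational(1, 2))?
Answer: Mul(Rational(1, 745), Pow(15399723799, Rational(1, 2))) ≈ 166.57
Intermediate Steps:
Function('R')(j) = Add(224, Pow(j, 2), Mul(-179, j))
Pow(Add(Function('R')(-99), Pow(3725, -1)), Rational(1, 2)) = Pow(Add(Add(224, Pow(-99, 2), Mul(-179, -99)), Pow(3725, -1)), Rational(1, 2)) = Pow(Add(Add(224, 9801, 17721), Rational(1, 3725)), Rational(1, 2)) = Pow(Add(27746, Rational(1, 3725)), Rational(1, 2)) = Pow(Rational(103353851, 3725), Rational(1, 2)) = Mul(Rational(1, 745), Pow(15399723799, Rational(1, 2)))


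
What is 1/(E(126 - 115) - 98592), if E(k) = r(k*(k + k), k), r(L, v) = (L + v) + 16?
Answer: -1/98323 ≈ -1.0171e-5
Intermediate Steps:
r(L, v) = 16 + L + v
E(k) = 16 + k + 2*k² (E(k) = 16 + k*(k + k) + k = 16 + k*(2*k) + k = 16 + 2*k² + k = 16 + k + 2*k²)
1/(E(126 - 115) - 98592) = 1/((16 + (126 - 115) + 2*(126 - 115)²) - 98592) = 1/((16 + 11 + 2*11²) - 98592) = 1/((16 + 11 + 2*121) - 98592) = 1/((16 + 11 + 242) - 98592) = 1/(269 - 98592) = 1/(-98323) = -1/98323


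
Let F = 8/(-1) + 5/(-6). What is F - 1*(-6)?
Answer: -17/6 ≈ -2.8333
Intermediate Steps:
F = -53/6 (F = 8*(-1) + 5*(-⅙) = -8 - ⅚ = -53/6 ≈ -8.8333)
F - 1*(-6) = -53/6 - 1*(-6) = -53/6 + 6 = -17/6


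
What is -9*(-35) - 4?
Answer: 311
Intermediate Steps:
-9*(-35) - 4 = 315 - 4 = 311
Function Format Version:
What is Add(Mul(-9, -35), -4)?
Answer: 311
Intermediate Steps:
Add(Mul(-9, -35), -4) = Add(315, -4) = 311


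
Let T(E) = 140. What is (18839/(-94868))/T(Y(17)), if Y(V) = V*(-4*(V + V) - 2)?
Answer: -18839/13281520 ≈ -0.0014184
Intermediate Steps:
Y(V) = V*(-2 - 8*V) (Y(V) = V*(-8*V - 2) = V*(-2 - 8*V))
(18839/(-94868))/T(Y(17)) = (18839/(-94868))/140 = (18839*(-1/94868))*(1/140) = -18839/94868*1/140 = -18839/13281520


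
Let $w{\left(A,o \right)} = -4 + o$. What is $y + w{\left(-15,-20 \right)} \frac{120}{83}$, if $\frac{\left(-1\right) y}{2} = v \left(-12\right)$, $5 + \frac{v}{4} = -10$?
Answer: $- \frac{122400}{83} \approx -1474.7$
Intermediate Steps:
$v = -60$ ($v = -20 + 4 \left(-10\right) = -20 - 40 = -60$)
$y = -1440$ ($y = - 2 \left(\left(-60\right) \left(-12\right)\right) = \left(-2\right) 720 = -1440$)
$y + w{\left(-15,-20 \right)} \frac{120}{83} = -1440 + \left(-4 - 20\right) \frac{120}{83} = -1440 - 24 \cdot 120 \cdot \frac{1}{83} = -1440 - \frac{2880}{83} = - \frac{122400}{83}$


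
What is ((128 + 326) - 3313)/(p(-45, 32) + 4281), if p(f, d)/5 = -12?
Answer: -953/1407 ≈ -0.67733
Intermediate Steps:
p(f, d) = -60 (p(f, d) = 5*(-12) = -60)
((128 + 326) - 3313)/(p(-45, 32) + 4281) = ((128 + 326) - 3313)/(-60 + 4281) = (454 - 3313)/4221 = -2859*1/4221 = -953/1407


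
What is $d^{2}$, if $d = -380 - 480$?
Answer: $739600$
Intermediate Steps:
$d = -860$
$d^{2} = \left(-860\right)^{2} = 739600$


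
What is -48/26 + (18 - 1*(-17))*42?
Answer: 19086/13 ≈ 1468.2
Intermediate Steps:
-48/26 + (18 - 1*(-17))*42 = -48*1/26 + (18 + 17)*42 = -24/13 + 35*42 = -24/13 + 1470 = 19086/13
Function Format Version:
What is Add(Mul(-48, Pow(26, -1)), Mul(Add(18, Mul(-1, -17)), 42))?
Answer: Rational(19086, 13) ≈ 1468.2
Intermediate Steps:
Add(Mul(-48, Pow(26, -1)), Mul(Add(18, Mul(-1, -17)), 42)) = Add(Mul(-48, Rational(1, 26)), Mul(Add(18, 17), 42)) = Add(Rational(-24, 13), Mul(35, 42)) = Add(Rational(-24, 13), 1470) = Rational(19086, 13)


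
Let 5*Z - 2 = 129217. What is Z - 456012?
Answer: -2150841/5 ≈ -4.3017e+5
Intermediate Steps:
Z = 129219/5 (Z = ⅖ + (⅕)*129217 = ⅖ + 129217/5 = 129219/5 ≈ 25844.)
Z - 456012 = 129219/5 - 456012 = -2150841/5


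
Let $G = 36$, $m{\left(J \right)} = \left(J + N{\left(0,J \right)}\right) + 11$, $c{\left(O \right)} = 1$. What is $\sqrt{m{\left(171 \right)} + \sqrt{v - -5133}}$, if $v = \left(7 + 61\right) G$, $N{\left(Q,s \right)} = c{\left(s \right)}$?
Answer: $\sqrt{183 + 19 \sqrt{21}} \approx 16.434$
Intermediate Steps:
$N{\left(Q,s \right)} = 1$
$m{\left(J \right)} = 12 + J$ ($m{\left(J \right)} = \left(J + 1\right) + 11 = \left(1 + J\right) + 11 = 12 + J$)
$v = 2448$ ($v = \left(7 + 61\right) 36 = 68 \cdot 36 = 2448$)
$\sqrt{m{\left(171 \right)} + \sqrt{v - -5133}} = \sqrt{\left(12 + 171\right) + \sqrt{2448 - -5133}} = \sqrt{183 + \sqrt{2448 + 5133}} = \sqrt{183 + \sqrt{7581}} = \sqrt{183 + 19 \sqrt{21}}$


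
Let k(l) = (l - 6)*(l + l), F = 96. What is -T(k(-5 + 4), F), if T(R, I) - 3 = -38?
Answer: 35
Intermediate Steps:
k(l) = 2*l*(-6 + l) (k(l) = (-6 + l)*(2*l) = 2*l*(-6 + l))
T(R, I) = -35 (T(R, I) = 3 - 38 = -35)
-T(k(-5 + 4), F) = -1*(-35) = 35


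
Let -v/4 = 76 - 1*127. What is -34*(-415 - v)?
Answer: 21046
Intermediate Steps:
v = 204 (v = -4*(76 - 1*127) = -4*(76 - 127) = -4*(-51) = 204)
-34*(-415 - v) = -34*(-415 - 1*204) = -34*(-415 - 204) = -34*(-619) = 21046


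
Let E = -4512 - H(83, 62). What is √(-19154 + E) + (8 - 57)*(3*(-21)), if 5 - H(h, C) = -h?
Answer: 3087 + I*√23754 ≈ 3087.0 + 154.12*I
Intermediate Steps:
H(h, C) = 5 + h (H(h, C) = 5 - (-1)*h = 5 + h)
E = -4600 (E = -4512 - (5 + 83) = -4512 - 1*88 = -4512 - 88 = -4600)
√(-19154 + E) + (8 - 57)*(3*(-21)) = √(-19154 - 4600) + (8 - 57)*(3*(-21)) = √(-23754) - 49*(-63) = I*√23754 + 3087 = 3087 + I*√23754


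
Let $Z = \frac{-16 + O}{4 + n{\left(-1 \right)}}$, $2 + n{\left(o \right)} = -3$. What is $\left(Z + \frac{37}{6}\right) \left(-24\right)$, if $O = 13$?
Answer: $-220$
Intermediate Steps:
$n{\left(o \right)} = -5$ ($n{\left(o \right)} = -2 - 3 = -5$)
$Z = 3$ ($Z = \frac{-16 + 13}{4 - 5} = - \frac{3}{-1} = \left(-3\right) \left(-1\right) = 3$)
$\left(Z + \frac{37}{6}\right) \left(-24\right) = \left(3 + \frac{37}{6}\right) \left(-24\right) = \frac{55}{6} \left(-24\right) = -220$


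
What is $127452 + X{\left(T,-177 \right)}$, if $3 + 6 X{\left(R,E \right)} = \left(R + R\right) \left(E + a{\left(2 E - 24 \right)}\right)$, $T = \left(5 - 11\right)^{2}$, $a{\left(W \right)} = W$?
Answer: $\frac{241583}{2} \approx 1.2079 \cdot 10^{5}$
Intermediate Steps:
$T = 36$ ($T = \left(-6\right)^{2} = 36$)
$X{\left(R,E \right)} = - \frac{1}{2} + \frac{R \left(-24 + 3 E\right)}{3}$ ($X{\left(R,E \right)} = - \frac{1}{2} + \frac{\left(R + R\right) \left(E + \left(2 E - 24\right)\right)}{6} = - \frac{1}{2} + \frac{2 R \left(E + \left(-24 + 2 E\right)\right)}{6} = - \frac{1}{2} + \frac{2 R \left(-24 + 3 E\right)}{6} = - \frac{1}{2} + \frac{R \left(-24 + 3 E\right)}{3}$)
$127452 + X{\left(T,-177 \right)} = 127452 - \frac{13321}{2} = \frac{241583}{2}$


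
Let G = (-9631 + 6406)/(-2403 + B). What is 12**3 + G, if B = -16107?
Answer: 2132567/1234 ≈ 1728.2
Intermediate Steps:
G = 215/1234 (G = (-9631 + 6406)/(-2403 - 16107) = -3225/(-18510) = -3225*(-1/18510) = 215/1234 ≈ 0.17423)
12**3 + G = 12**3 + 215/1234 = 1728 + 215/1234 = 2132567/1234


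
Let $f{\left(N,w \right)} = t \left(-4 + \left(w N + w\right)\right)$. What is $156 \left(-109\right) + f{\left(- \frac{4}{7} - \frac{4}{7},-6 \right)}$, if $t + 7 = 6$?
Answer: $- \frac{119006}{7} \approx -17001.0$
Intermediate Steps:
$t = -1$ ($t = -7 + 6 = -1$)
$f{\left(N,w \right)} = 4 - w - N w$ ($f{\left(N,w \right)} = - (-4 + \left(w N + w\right)) = - (-4 + \left(N w + w\right)) = - (-4 + \left(w + N w\right)) = - (-4 + w + N w) = 4 - w - N w$)
$156 \left(-109\right) + f{\left(- \frac{4}{7} - \frac{4}{7},-6 \right)} = 156 \left(-109\right) - \left(-10 + \left(- \frac{4}{7} - \frac{4}{7}\right) \left(-6\right)\right) = -17004 + \left(4 + 6 - \left(\left(-4\right) \frac{1}{7} - \frac{4}{7}\right) \left(-6\right)\right) = -17004 + \left(4 + 6 - \left(- \frac{4}{7} - \frac{4}{7}\right) \left(-6\right)\right) = -17004 + \left(4 + 6 - \left(- \frac{8}{7}\right) \left(-6\right)\right) = -17004 + \left(4 + 6 - \frac{48}{7}\right) = -17004 + \frac{22}{7} = - \frac{119006}{7}$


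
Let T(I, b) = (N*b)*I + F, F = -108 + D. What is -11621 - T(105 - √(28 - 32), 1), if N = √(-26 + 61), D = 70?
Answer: -11583 - √35*(105 - 2*I) ≈ -12204.0 + 11.832*I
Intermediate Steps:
F = -38 (F = -108 + 70 = -38)
N = √35 ≈ 5.9161
T(I, b) = -38 + I*b*√35 (T(I, b) = (√35*b)*I - 38 = (b*√35)*I - 38 = I*b*√35 - 38 = -38 + I*b*√35)
-11621 - T(105 - √(28 - 32), 1) = -11621 - (-38 + (105 - √(28 - 32))*1*√35) = -11621 - (-38 + (105 - √(-4))*1*√35) = -11621 - (-38 + (105 - 2*I)*1*√35) = -11621 - (-38 + √35*(105 - 2*I)) = -11621 + (38 - √35*(105 - 2*I)) = -11583 - √35*(105 - 2*I)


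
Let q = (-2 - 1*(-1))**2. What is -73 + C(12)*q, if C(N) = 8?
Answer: -65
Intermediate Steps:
q = 1 (q = (-2 + 1)**2 = (-1)**2 = 1)
-73 + C(12)*q = -73 + 8*1 = -73 + 8 = -65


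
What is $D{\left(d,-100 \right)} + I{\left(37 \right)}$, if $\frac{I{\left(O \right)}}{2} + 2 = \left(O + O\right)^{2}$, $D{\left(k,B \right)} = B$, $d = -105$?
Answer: $10848$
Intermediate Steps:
$I{\left(O \right)} = -4 + 8 O^{2}$ ($I{\left(O \right)} = -4 + 2 \left(O + O\right)^{2} = -4 + 2 \left(2 O\right)^{2} = -4 + 2 \cdot 4 O^{2} = -4 + 8 O^{2}$)
$D{\left(d,-100 \right)} + I{\left(37 \right)} = -100 - \left(4 - 8 \cdot 37^{2}\right) = -100 + \left(-4 + 8 \cdot 1369\right) = -100 + \left(-4 + 10952\right) = -100 + 10948 = 10848$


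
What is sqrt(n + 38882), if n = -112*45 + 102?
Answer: 2*sqrt(8486) ≈ 184.24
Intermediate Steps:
n = -4938 (n = -5040 + 102 = -4938)
sqrt(n + 38882) = sqrt(-4938 + 38882) = sqrt(33944) = 2*sqrt(8486)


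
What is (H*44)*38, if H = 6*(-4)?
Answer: -40128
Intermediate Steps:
H = -24
(H*44)*38 = -24*44*38 = -1056*38 = -40128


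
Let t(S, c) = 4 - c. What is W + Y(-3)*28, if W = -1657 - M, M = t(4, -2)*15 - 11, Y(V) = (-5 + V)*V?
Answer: -1064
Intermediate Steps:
Y(V) = V*(-5 + V)
M = 79 (M = (4 - 1*(-2))*15 - 11 = (4 + 2)*15 - 11 = 6*15 - 11 = 90 - 11 = 79)
W = -1736 (W = -1657 - 1*79 = -1657 - 79 = -1736)
W + Y(-3)*28 = -1736 - 3*(-5 - 3)*28 = -1736 - 3*(-8)*28 = -1736 + 24*28 = -1736 + 672 = -1064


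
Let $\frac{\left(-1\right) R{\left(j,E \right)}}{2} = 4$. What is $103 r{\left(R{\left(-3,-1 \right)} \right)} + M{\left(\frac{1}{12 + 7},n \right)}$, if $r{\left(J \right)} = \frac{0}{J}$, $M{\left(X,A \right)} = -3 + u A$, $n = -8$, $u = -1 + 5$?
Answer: $-35$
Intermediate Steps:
$R{\left(j,E \right)} = -8$ ($R{\left(j,E \right)} = \left(-2\right) 4 = -8$)
$u = 4$
$M{\left(X,A \right)} = -3 + 4 A$
$r{\left(J \right)} = 0$
$103 r{\left(R{\left(-3,-1 \right)} \right)} + M{\left(\frac{1}{12 + 7},n \right)} = 103 \cdot 0 + \left(-3 + 4 \left(-8\right)\right) = 0 - 35 = -35$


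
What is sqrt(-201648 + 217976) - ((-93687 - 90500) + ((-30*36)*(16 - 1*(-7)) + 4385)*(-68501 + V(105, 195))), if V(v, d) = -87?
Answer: -1402783353 + 2*sqrt(4082) ≈ -1.4028e+9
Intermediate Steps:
sqrt(-201648 + 217976) - ((-93687 - 90500) + ((-30*36)*(16 - 1*(-7)) + 4385)*(-68501 + V(105, 195))) = sqrt(-201648 + 217976) - ((-93687 - 90500) + ((-30*36)*(16 - 1*(-7)) + 4385)*(-68501 - 87)) = sqrt(16328) - (-184187 + (-1080*(16 + 7) + 4385)*(-68588)) = 2*sqrt(4082) - (-184187 + (-1080*23 + 4385)*(-68588)) = 2*sqrt(4082) - (-184187 + (-24840 + 4385)*(-68588)) = 2*sqrt(4082) - (-184187 - 20455*(-68588)) = 2*sqrt(4082) - (-184187 + 1402967540) = 2*sqrt(4082) - 1*1402783353 = 2*sqrt(4082) - 1402783353 = -1402783353 + 2*sqrt(4082)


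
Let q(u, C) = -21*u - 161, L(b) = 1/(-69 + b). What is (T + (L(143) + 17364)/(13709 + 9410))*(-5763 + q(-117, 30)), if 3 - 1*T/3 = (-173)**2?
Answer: 532501578406177/1710806 ≈ 3.1126e+8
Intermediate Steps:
T = -89778 (T = 9 - 3*(-173)**2 = 9 - 3*29929 = 9 - 89787 = -89778)
q(u, C) = -161 - 21*u
(T + (L(143) + 17364)/(13709 + 9410))*(-5763 + q(-117, 30)) = (-89778 + (1/(-69 + 143) + 17364)/(13709 + 9410))*(-5763 + (-161 - 21*(-117))) = (-89778 + (1/74 + 17364)/23119)*(-5763 + (-161 + 2457)) = (-89778 + (1/74 + 17364)*(1/23119))*(-5763 + 2296) = (-89778 + (1284937/74)*(1/23119))*(-3467) = (-89778 + 1284937/1710806)*(-3467) = -153591456131/1710806*(-3467) = 532501578406177/1710806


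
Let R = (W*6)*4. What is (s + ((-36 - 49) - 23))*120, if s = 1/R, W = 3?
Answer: -38875/3 ≈ -12958.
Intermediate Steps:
R = 72 (R = (3*6)*4 = 18*4 = 72)
s = 1/72 ≈ 0.013889
(s + ((-36 - 49) - 23))*120 = (1/72 + ((-36 - 49) - 23))*120 = (1/72 + (-85 - 23))*120 = (1/72 - 108)*120 = -7775/72*120 = -38875/3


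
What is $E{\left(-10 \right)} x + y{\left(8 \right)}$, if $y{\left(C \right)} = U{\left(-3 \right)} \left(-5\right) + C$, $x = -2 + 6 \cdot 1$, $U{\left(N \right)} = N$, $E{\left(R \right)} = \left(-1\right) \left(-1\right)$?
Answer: $27$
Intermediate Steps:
$E{\left(R \right)} = 1$
$x = 4$ ($x = -2 + 6 = 4$)
$y{\left(C \right)} = 15 + C$ ($y{\left(C \right)} = \left(-3\right) \left(-5\right) + C = 15 + C$)
$E{\left(-10 \right)} x + y{\left(8 \right)} = 1 \cdot 4 + \left(15 + 8\right) = 4 + 23 = 27$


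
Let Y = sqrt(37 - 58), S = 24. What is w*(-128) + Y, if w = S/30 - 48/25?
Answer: 3584/25 + I*sqrt(21) ≈ 143.36 + 4.5826*I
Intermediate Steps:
w = -28/25 (w = 24/30 - 48/25 = 24*(1/30) - 48*1/25 = 4/5 - 48/25 = -28/25 ≈ -1.1200)
Y = I*sqrt(21) (Y = sqrt(-21) = I*sqrt(21) ≈ 4.5826*I)
w*(-128) + Y = -28/25*(-128) + I*sqrt(21) = 3584/25 + I*sqrt(21)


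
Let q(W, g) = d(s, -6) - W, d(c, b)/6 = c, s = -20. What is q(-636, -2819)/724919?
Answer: 516/724919 ≈ 0.00071180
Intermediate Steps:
d(c, b) = 6*c
q(W, g) = -120 - W (q(W, g) = 6*(-20) - W = -120 - W)
q(-636, -2819)/724919 = (-120 - 1*(-636))/724919 = (-120 + 636)*(1/724919) = 516*(1/724919) = 516/724919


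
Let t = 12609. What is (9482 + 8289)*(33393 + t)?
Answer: 817501542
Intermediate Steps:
(9482 + 8289)*(33393 + t) = (9482 + 8289)*(33393 + 12609) = 17771*46002 = 817501542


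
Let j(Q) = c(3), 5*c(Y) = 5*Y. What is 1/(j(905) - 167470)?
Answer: -1/167467 ≈ -5.9713e-6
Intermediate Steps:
c(Y) = Y (c(Y) = (5*Y)/5 = Y)
j(Q) = 3
1/(j(905) - 167470) = 1/(3 - 167470) = 1/(-167467) = -1/167467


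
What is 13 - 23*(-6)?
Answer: 151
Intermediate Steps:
13 - 23*(-6) = 13 + 138 = 151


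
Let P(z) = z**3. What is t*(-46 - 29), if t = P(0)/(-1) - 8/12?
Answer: 50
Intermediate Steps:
t = -2/3 (t = 0**3/(-1) - 8/12 = 0*(-1) - 8*1/12 = 0 - 2/3 = -2/3 ≈ -0.66667)
t*(-46 - 29) = -2*(-46 - 29)/3 = -2/3*(-75) = 50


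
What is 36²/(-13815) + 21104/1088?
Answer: 2014873/104380 ≈ 19.303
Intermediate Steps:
36²/(-13815) + 21104/1088 = 1296*(-1/13815) + 21104*(1/1088) = -144/1535 + 1319/68 = 2014873/104380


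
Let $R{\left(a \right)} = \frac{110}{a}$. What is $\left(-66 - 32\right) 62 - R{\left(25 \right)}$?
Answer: $- \frac{30402}{5} \approx -6080.4$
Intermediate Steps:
$\left(-66 - 32\right) 62 - R{\left(25 \right)} = \left(-66 - 32\right) 62 - \frac{110}{25} = \left(-98\right) 62 - 110 \cdot \frac{1}{25} = -6076 - \frac{22}{5} = - \frac{30402}{5}$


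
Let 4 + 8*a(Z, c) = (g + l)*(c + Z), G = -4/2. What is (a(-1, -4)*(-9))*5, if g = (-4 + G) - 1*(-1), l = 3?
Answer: -135/4 ≈ -33.750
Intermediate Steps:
G = -2 (G = -4*½ = -2)
g = -5 (g = (-4 - 2) - 1*(-1) = -6 + 1 = -5)
a(Z, c) = -½ - Z/4 - c/4 (a(Z, c) = -½ + ((-5 + 3)*(c + Z))/8 = -½ + (-2*(Z + c))/8 = -½ + (-2*Z - 2*c)/8 = -½ + (-Z/4 - c/4) = -½ - Z/4 - c/4)
(a(-1, -4)*(-9))*5 = ((-½ - ¼*(-1) - ¼*(-4))*(-9))*5 = ((-½ + ¼ + 1)*(-9))*5 = ((¾)*(-9))*5 = -27/4*5 = -135/4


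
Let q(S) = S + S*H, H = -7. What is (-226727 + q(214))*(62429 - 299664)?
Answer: 54092189585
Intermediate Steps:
q(S) = -6*S (q(S) = S + S*(-7) = S - 7*S = -6*S)
(-226727 + q(214))*(62429 - 299664) = (-226727 - 6*214)*(62429 - 299664) = (-226727 - 1284)*(-237235) = -228011*(-237235) = 54092189585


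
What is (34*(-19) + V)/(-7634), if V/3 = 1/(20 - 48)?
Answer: 18091/213752 ≈ 0.084635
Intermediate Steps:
V = -3/28 (V = 3/(20 - 48) = 3/(-28) = 3*(-1/28) = -3/28 ≈ -0.10714)
(34*(-19) + V)/(-7634) = (34*(-19) - 3/28)/(-7634) = (-646 - 3/28)*(-1/7634) = -18091/28*(-1/7634) = 18091/213752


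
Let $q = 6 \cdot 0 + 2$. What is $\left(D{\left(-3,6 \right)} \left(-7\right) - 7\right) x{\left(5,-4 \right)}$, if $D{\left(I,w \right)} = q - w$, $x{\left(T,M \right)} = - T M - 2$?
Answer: $378$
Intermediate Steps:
$q = 2$ ($q = 0 + 2 = 2$)
$x{\left(T,M \right)} = -2 - M T$ ($x{\left(T,M \right)} = - M T - 2 = -2 - M T$)
$D{\left(I,w \right)} = 2 - w$
$\left(D{\left(-3,6 \right)} \left(-7\right) - 7\right) x{\left(5,-4 \right)} = \left(\left(2 - 6\right) \left(-7\right) - 7\right) \left(-2 - \left(-4\right) 5\right) = \left(\left(2 - 6\right) \left(-7\right) - 7\right) \left(-2 + 20\right) = \left(\left(-4\right) \left(-7\right) - 7\right) 18 = \left(28 - 7\right) 18 = 21 \cdot 18 = 378$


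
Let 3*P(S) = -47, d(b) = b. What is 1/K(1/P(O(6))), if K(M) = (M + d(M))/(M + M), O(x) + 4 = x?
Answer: 1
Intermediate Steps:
O(x) = -4 + x
P(S) = -47/3 (P(S) = (⅓)*(-47) = -47/3)
K(M) = 1 (K(M) = (M + M)/(M + M) = (2*M)/((2*M)) = (2*M)*(1/(2*M)) = 1)
1/K(1/P(O(6))) = 1/1 = 1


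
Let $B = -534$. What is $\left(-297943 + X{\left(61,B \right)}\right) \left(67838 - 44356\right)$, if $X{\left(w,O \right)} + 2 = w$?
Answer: $-6994912088$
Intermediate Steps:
$X{\left(w,O \right)} = -2 + w$
$\left(-297943 + X{\left(61,B \right)}\right) \left(67838 - 44356\right) = \left(-297943 + \left(-2 + 61\right)\right) \left(67838 - 44356\right) = \left(-297943 + 59\right) 23482 = \left(-297884\right) 23482 = -6994912088$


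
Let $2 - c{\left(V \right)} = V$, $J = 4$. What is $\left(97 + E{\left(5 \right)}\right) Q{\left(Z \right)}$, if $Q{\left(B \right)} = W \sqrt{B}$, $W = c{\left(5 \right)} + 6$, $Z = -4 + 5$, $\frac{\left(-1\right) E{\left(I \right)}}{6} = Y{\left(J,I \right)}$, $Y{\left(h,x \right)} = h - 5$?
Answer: $309$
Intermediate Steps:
$c{\left(V \right)} = 2 - V$
$Y{\left(h,x \right)} = -5 + h$
$E{\left(I \right)} = 6$ ($E{\left(I \right)} = - 6 \left(-5 + 4\right) = \left(-6\right) \left(-1\right) = 6$)
$Z = 1$
$W = 3$ ($W = \left(2 - 5\right) + 6 = -3 + 6 = 3$)
$Q{\left(B \right)} = 3 \sqrt{B}$
$\left(97 + E{\left(5 \right)}\right) Q{\left(Z \right)} = \left(97 + 6\right) 3 \sqrt{1} = 103 \cdot 3 \cdot 1 = 103 \cdot 3 = 309$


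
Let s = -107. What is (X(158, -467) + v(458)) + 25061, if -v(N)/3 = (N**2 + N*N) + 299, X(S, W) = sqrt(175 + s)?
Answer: -1234420 + 2*sqrt(17) ≈ -1.2344e+6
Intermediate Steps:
X(S, W) = 2*sqrt(17) (X(S, W) = sqrt(175 - 107) = sqrt(68) = 2*sqrt(17))
v(N) = -897 - 6*N**2 (v(N) = -3*((N**2 + N*N) + 299) = -3*((N**2 + N**2) + 299) = -3*(2*N**2 + 299) = -3*(299 + 2*N**2) = -897 - 6*N**2)
(X(158, -467) + v(458)) + 25061 = (2*sqrt(17) + (-897 - 6*458**2)) + 25061 = (2*sqrt(17) + (-897 - 6*209764)) + 25061 = (2*sqrt(17) + (-897 - 1258584)) + 25061 = (2*sqrt(17) - 1259481) + 25061 = (-1259481 + 2*sqrt(17)) + 25061 = -1234420 + 2*sqrt(17)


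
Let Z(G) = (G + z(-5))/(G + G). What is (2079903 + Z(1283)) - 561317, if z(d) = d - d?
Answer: 3037173/2 ≈ 1.5186e+6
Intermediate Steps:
z(d) = 0
Z(G) = 1/2 (Z(G) = (G + 0)/(G + G) = G/((2*G)) = G*(1/(2*G)) = 1/2)
(2079903 + Z(1283)) - 561317 = (2079903 + 1/2) - 561317 = 4159807/2 - 561317 = 3037173/2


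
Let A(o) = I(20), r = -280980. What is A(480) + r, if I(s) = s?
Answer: -280960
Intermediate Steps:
A(o) = 20
A(480) + r = 20 - 280980 = -280960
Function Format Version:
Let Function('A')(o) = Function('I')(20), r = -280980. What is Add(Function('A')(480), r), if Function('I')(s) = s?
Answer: -280960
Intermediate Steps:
Function('A')(o) = 20
Add(Function('A')(480), r) = Add(20, -280980) = -280960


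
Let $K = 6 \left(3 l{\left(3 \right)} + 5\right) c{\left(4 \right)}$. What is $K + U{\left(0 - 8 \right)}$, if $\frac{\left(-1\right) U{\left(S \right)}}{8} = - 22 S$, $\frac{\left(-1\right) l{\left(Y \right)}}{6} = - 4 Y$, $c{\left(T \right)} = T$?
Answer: $3896$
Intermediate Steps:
$l{\left(Y \right)} = 24 Y$ ($l{\left(Y \right)} = - 6 \left(- 4 Y\right) = 24 Y$)
$U{\left(S \right)} = 176 S$ ($U{\left(S \right)} = - 8 \left(- 22 S\right) = 176 S$)
$K = 5304$ ($K = 6 \left(3 \cdot 24 \cdot 3 + 5\right) 4 = 6 \left(3 \cdot 72 + 5\right) 4 = 6 \left(216 + 5\right) 4 = 6 \cdot 221 \cdot 4 = 1326 \cdot 4 = 5304$)
$K + U{\left(0 - 8 \right)} = 5304 + 176 \left(0 - 8\right) = 5304 + 176 \left(-8\right) = 5304 - 1408 = 3896$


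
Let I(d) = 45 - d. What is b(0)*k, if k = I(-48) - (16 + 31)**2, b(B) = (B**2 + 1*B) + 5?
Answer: -10580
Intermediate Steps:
b(B) = 5 + B + B**2 (b(B) = (B**2 + B) + 5 = (B + B**2) + 5 = 5 + B + B**2)
k = -2116 (k = (45 - 1*(-48)) - (16 + 31)**2 = (45 + 48) - 1*47**2 = 93 - 1*2209 = 93 - 2209 = -2116)
b(0)*k = (5 + 0 + 0**2)*(-2116) = (5 + 0 + 0)*(-2116) = 5*(-2116) = -10580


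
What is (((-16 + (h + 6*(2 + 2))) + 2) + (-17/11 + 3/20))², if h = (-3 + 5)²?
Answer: 7689529/48400 ≈ 158.87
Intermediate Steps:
h = 4 (h = 2² = 4)
(((-16 + (h + 6*(2 + 2))) + 2) + (-17/11 + 3/20))² = (((-16 + (4 + 6*(2 + 2))) + 2) + (-17/11 + 3/20))² = (((-16 + (4 + 6*4)) + 2) + (-17*1/11 + 3*(1/20)))² = (((-16 + (4 + 24)) + 2) + (-17/11 + 3/20))² = (((-16 + 28) + 2) - 307/220)² = ((12 + 2) - 307/220)² = (14 - 307/220)² = (2773/220)² = 7689529/48400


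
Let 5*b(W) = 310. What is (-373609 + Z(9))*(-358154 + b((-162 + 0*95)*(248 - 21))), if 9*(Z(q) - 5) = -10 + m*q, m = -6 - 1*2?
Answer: 133787866184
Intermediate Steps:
m = -8 (m = -6 - 2 = -8)
b(W) = 62 (b(W) = (⅕)*310 = 62)
Z(q) = 35/9 - 8*q/9 (Z(q) = 5 + (-10 - 8*q)/9 = 5 + (-10/9 - 8*q/9) = 35/9 - 8*q/9)
(-373609 + Z(9))*(-358154 + b((-162 + 0*95)*(248 - 21))) = (-373609 + (35/9 - 8/9*9))*(-358154 + 62) = (-373609 + (35/9 - 8))*(-358092) = (-373609 - 37/9)*(-358092) = -3362518/9*(-358092) = 133787866184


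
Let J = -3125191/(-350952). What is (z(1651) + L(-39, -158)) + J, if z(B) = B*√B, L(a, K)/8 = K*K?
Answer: 70092451015/350952 + 1651*√1651 ≈ 2.6681e+5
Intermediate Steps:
L(a, K) = 8*K² (L(a, K) = 8*(K*K) = 8*K²)
J = 3125191/350952 (J = -3125191*(-1/350952) = 3125191/350952 ≈ 8.9049)
z(B) = B^(3/2)
(z(1651) + L(-39, -158)) + J = (1651^(3/2) + 8*(-158)²) + 3125191/350952 = (1651*√1651 + 8*24964) + 3125191/350952 = (1651*√1651 + 199712) + 3125191/350952 = (199712 + 1651*√1651) + 3125191/350952 = 70092451015/350952 + 1651*√1651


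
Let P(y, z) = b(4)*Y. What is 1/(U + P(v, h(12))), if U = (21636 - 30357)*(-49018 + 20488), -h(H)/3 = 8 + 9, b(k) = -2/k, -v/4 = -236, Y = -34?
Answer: 1/248810147 ≈ 4.0191e-9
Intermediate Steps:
v = 944 (v = -4*(-236) = 944)
h(H) = -51 (h(H) = -3*(8 + 9) = -3*17 = -51)
P(y, z) = 17 (P(y, z) = -2/4*(-34) = -2*¼*(-34) = -½*(-34) = 17)
U = 248810130 (U = -8721*(-28530) = 248810130)
1/(U + P(v, h(12))) = 1/(248810130 + 17) = 1/248810147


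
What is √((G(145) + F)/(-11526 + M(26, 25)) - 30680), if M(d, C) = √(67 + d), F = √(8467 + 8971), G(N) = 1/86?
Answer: √(-2615356361366 - 7396*√17438 + 226909280*√93)/(86*√(11526 - √93)) ≈ 175.16*I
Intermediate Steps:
G(N) = 1/86
F = √17438 ≈ 132.05
√((G(145) + F)/(-11526 + M(26, 25)) - 30680) = √((1/86 + √17438)/(-11526 + √(67 + 26)) - 30680) = √((1/86 + √17438)/(-11526 + √93) - 30680) = √(-30680 + (1/86 + √17438)/(-11526 + √93))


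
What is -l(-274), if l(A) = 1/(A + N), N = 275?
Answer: -1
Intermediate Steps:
l(A) = 1/(275 + A) (l(A) = 1/(A + 275) = 1/(275 + A))
-l(-274) = -1/(275 - 274) = -1/1 = -1*1 = -1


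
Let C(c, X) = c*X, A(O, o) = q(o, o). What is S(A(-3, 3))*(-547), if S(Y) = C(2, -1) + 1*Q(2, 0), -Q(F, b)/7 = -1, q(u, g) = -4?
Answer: -2735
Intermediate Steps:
A(O, o) = -4
C(c, X) = X*c
Q(F, b) = 7 (Q(F, b) = -7*(-1) = 7)
S(Y) = 5 (S(Y) = -1*2 + 1*7 = -2 + 7 = 5)
S(A(-3, 3))*(-547) = 5*(-547) = -2735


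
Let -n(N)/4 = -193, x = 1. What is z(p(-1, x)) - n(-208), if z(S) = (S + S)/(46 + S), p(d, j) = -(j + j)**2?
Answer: -16216/21 ≈ -772.19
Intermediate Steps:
p(d, j) = -4*j**2 (p(d, j) = -(2*j)**2 = -4*j**2)
n(N) = 772 (n(N) = -4*(-193) = 772)
z(S) = 2*S/(46 + S) (z(S) = (2*S)/(46 + S) = 2*S/(46 + S))
z(p(-1, x)) - n(-208) = 2*(-4*1**2)/(46 - 4*1**2) - 1*772 = 2*(-4*1)/(46 - 4*1) - 772 = 2*(-4)/(46 - 4) - 772 = 2*(-4)/42 - 772 = 2*(-4)*(1/42) - 772 = -4/21 - 772 = -16216/21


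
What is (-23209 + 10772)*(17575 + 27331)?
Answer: -558495922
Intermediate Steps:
(-23209 + 10772)*(17575 + 27331) = -12437*44906 = -558495922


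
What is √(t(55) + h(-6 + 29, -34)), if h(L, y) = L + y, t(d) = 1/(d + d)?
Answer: I*√132990/110 ≈ 3.3153*I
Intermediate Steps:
t(d) = 1/(2*d)
√(t(55) + h(-6 + 29, -34)) = √((½)/55 + ((-6 + 29) - 34)) = √((½)*(1/55) + (23 - 34)) = √(1/110 - 11) = √(-1209/110) = I*√132990/110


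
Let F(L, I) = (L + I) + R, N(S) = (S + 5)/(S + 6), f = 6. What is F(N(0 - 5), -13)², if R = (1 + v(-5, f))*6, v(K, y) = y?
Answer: 841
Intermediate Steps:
N(S) = (5 + S)/(6 + S)
R = 42 (R = (1 + 6)*6 = 7*6 = 42)
F(L, I) = 42 + I + L (F(L, I) = (L + I) + 42 = (I + L) + 42 = 42 + I + L)
F(N(0 - 5), -13)² = (42 - 13 + (5 + (0 - 5))/(6 + (0 - 5)))² = (42 - 13 + (5 - 5)/(6 - 5))² = (42 - 13 + 0/1)² = (42 - 13 + 1*0)² = (42 - 13 + 0)² = 29² = 841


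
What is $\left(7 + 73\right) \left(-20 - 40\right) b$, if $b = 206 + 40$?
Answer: $-1180800$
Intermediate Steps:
$b = 246$
$\left(7 + 73\right) \left(-20 - 40\right) b = \left(7 + 73\right) \left(-20 - 40\right) 246 = 80 \left(-60\right) 246 = \left(-4800\right) 246 = -1180800$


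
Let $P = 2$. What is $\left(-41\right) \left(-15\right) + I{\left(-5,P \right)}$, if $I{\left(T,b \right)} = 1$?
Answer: $616$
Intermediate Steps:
$\left(-41\right) \left(-15\right) + I{\left(-5,P \right)} = \left(-41\right) \left(-15\right) + 1 = 615 + 1 = 616$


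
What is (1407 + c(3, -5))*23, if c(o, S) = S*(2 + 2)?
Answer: 31901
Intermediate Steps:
c(o, S) = 4*S (c(o, S) = S*4 = 4*S)
(1407 + c(3, -5))*23 = (1407 + 4*(-5))*23 = (1407 - 20)*23 = 1387*23 = 31901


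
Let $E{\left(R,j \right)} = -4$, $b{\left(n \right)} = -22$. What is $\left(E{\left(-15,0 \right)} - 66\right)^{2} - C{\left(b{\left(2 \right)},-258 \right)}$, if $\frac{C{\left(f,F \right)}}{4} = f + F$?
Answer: $6020$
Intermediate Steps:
$C{\left(f,F \right)} = 4 F + 4 f$ ($C{\left(f,F \right)} = 4 \left(f + F\right) = 4 \left(F + f\right) = 4 F + 4 f$)
$\left(E{\left(-15,0 \right)} - 66\right)^{2} - C{\left(b{\left(2 \right)},-258 \right)} = \left(-4 - 66\right)^{2} - \left(4 \left(-258\right) + 4 \left(-22\right)\right) = \left(-70\right)^{2} - \left(-1032 - 88\right) = 4900 - -1120 = 4900 + 1120 = 6020$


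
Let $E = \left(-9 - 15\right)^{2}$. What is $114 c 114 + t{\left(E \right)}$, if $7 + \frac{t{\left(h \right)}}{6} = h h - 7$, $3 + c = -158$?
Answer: $-101784$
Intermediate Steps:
$c = -161$ ($c = -3 - 158 = -161$)
$E = 576$ ($E = \left(-9 + \left(\left(-3 + 0\right) - 12\right)\right)^{2} = \left(-9 - 15\right)^{2} = \left(-24\right)^{2} = 576$)
$t{\left(h \right)} = -84 + 6 h^{2}$ ($t{\left(h \right)} = -42 + 6 \left(h h - 7\right) = -42 + 6 \left(h^{2} - 7\right) = -42 + 6 \left(-7 + h^{2}\right) = -42 + \left(-42 + 6 h^{2}\right) = -84 + 6 h^{2}$)
$114 c 114 + t{\left(E \right)} = 114 \left(-161\right) 114 - \left(84 - 6 \cdot 576^{2}\right) = \left(-18354\right) 114 + \left(-84 + 6 \cdot 331776\right) = -2092356 + \left(-84 + 1990656\right) = -2092356 + 1990572 = -101784$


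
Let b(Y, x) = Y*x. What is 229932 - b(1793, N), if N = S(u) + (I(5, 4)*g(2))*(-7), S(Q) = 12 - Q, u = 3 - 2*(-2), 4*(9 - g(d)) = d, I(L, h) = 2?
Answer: 434334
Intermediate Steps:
g(d) = 9 - d/4
u = 7 (u = 3 + 4 = 7)
N = -114 (N = (12 - 1*7) + (2*(9 - ¼*2))*(-7) = (12 - 7) + (2*(9 - ½))*(-7) = 5 + (2*(17/2))*(-7) = 5 + 17*(-7) = 5 - 119 = -114)
229932 - b(1793, N) = 229932 - 1793*(-114) = 229932 - 1*(-204402) = 229932 + 204402 = 434334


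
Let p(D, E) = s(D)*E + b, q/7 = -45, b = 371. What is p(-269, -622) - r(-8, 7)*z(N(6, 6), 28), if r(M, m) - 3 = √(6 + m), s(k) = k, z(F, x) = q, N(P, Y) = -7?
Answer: 168634 + 315*√13 ≈ 1.6977e+5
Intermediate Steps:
q = -315 (q = 7*(-45) = -315)
z(F, x) = -315
r(M, m) = 3 + √(6 + m)
p(D, E) = 371 + D*E (p(D, E) = D*E + 371 = 371 + D*E)
p(-269, -622) - r(-8, 7)*z(N(6, 6), 28) = (371 - 269*(-622)) - (3 + √(6 + 7))*(-315) = (371 + 167318) - (3 + √13)*(-315) = 167689 - (-945 - 315*√13) = 167689 + (945 + 315*√13) = 168634 + 315*√13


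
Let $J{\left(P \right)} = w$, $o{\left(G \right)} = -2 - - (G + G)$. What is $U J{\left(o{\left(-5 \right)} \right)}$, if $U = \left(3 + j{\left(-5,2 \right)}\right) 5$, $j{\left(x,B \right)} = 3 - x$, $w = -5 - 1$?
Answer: $-330$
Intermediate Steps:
$w = -6$
$o{\left(G \right)} = -2 + 2 G$ ($o{\left(G \right)} = -2 - - 2 G = -2 + 2 G$)
$J{\left(P \right)} = -6$
$U = 55$ ($U = \left(3 + \left(3 - -5\right)\right) 5 = \left(3 + \left(3 + 5\right)\right) 5 = \left(3 + 8\right) 5 = 11 \cdot 5 = 55$)
$U J{\left(o{\left(-5 \right)} \right)} = 55 \left(-6\right) = -330$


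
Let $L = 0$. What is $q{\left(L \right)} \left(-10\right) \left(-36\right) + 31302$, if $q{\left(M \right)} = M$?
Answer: $31302$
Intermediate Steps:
$q{\left(L \right)} \left(-10\right) \left(-36\right) + 31302 = 0 \left(-10\right) \left(-36\right) + 31302 = 0 \left(-36\right) + 31302 = 0 + 31302 = 31302$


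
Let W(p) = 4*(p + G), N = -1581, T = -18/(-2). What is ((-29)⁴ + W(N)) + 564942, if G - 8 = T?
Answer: 1265967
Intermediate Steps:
T = 9 (T = -18*(-½) = 9)
G = 17 (G = 8 + 9 = 17)
W(p) = 68 + 4*p (W(p) = 4*(p + 17) = 4*(17 + p) = 68 + 4*p)
((-29)⁴ + W(N)) + 564942 = ((-29)⁴ + (68 + 4*(-1581))) + 564942 = (707281 + (68 - 6324)) + 564942 = (707281 - 6256) + 564942 = 701025 + 564942 = 1265967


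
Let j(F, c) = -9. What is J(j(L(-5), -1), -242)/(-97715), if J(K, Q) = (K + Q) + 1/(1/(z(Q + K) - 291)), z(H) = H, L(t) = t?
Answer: 793/97715 ≈ 0.0081154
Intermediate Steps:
J(K, Q) = -291 + 2*K + 2*Q (J(K, Q) = (K + Q) + 1/(1/((Q + K) - 291)) = (K + Q) + 1/(1/((K + Q) - 291)) = (K + Q) + 1/(1/(-291 + K + Q)) = (K + Q) + (-291 + K + Q) = -291 + 2*K + 2*Q)
J(j(L(-5), -1), -242)/(-97715) = (-291 + 2*(-9) + 2*(-242))/(-97715) = (-291 - 18 - 484)*(-1/97715) = -793*(-1/97715) = 793/97715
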